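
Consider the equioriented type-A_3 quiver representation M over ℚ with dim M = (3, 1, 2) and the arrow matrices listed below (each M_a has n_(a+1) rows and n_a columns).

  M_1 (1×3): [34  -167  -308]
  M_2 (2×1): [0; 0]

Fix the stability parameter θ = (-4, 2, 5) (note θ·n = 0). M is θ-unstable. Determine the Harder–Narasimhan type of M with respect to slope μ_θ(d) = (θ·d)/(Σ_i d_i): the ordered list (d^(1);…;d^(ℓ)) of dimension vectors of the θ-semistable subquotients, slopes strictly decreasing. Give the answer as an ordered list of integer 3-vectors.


Barcode: M ≅ I[1,1]^2, I[1,2], I[3,3]^2. HN layers by μ_θ (3 steps, strictly decreasing):
  μ^(1)=5; μ^(2)=2; μ^(3)=-4

((0, 0, 2); (0, 1, 0); (3, 0, 0))


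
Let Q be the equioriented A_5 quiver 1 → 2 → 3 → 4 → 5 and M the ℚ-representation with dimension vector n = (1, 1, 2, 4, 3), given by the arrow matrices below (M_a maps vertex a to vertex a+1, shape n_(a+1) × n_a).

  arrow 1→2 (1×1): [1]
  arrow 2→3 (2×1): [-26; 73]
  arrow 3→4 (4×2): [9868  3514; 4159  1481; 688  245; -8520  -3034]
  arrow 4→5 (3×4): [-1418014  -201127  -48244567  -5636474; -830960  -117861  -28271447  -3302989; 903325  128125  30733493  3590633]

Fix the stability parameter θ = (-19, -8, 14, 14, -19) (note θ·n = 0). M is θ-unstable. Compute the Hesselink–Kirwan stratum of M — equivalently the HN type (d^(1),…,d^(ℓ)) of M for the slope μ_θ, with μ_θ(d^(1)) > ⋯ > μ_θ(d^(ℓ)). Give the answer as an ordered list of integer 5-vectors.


Barcode: M ≅ I[1,4], I[3,5], I[4,5]^2. HN layers by μ_θ (5 steps, strictly decreasing):
  μ^(1)=14; μ^(2)=3; μ^(3)=-5/2; μ^(4)=-8; μ^(5)=-19

((0, 0, 1, 1, 0); (0, 0, 1, 1, 1); (0, 0, 0, 2, 2); (0, 1, 0, 0, 0); (1, 0, 0, 0, 0))


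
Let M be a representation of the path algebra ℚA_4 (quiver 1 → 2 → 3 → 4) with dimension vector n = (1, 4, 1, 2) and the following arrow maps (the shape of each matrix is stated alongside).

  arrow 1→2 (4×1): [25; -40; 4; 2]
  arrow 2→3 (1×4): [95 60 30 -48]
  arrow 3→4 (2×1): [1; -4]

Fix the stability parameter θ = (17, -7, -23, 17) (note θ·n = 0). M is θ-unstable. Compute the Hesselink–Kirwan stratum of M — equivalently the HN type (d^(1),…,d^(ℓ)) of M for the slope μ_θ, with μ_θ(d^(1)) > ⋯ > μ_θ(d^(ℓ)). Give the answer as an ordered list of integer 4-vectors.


Barcode: M ≅ I[1,4], I[2,2]^3, I[4,4]. HN layers by μ_θ (3 steps, strictly decreasing):
  μ^(1)=17; μ^(2)=-13/3; μ^(3)=-7

((0, 0, 0, 2); (1, 1, 1, 0); (0, 3, 0, 0))


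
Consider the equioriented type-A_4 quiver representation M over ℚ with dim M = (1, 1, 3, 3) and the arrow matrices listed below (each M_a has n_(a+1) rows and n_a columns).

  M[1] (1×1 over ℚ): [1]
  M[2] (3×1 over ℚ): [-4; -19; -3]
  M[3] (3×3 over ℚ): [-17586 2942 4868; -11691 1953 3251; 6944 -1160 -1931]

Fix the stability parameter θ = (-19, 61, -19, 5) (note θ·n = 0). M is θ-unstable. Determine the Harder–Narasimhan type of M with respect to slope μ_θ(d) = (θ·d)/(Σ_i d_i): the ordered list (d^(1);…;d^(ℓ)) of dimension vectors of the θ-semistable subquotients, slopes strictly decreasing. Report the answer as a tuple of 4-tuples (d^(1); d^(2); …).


Interval decomposition of M: I[1,4], I[3,4]^2.
HN type (ℓ=3): μ^(1)=47/3; μ^(2)=5; μ^(3)=-19

((0, 1, 1, 1); (0, 0, 0, 2); (1, 0, 2, 0))


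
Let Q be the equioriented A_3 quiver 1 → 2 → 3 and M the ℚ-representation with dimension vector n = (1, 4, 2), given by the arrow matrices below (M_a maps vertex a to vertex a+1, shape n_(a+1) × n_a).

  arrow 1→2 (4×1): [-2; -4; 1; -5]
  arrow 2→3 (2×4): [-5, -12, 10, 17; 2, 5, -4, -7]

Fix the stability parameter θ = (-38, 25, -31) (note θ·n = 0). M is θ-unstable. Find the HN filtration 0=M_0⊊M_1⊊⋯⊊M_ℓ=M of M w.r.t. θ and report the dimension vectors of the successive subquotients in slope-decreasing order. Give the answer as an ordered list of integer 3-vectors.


Barcode: M ≅ I[1,3], I[2,2]^2, I[2,3]. HN layers by μ_θ (3 steps, strictly decreasing):
  μ^(1)=25; μ^(2)=-3; μ^(3)=-38

((0, 2, 0); (0, 2, 2); (1, 0, 0))


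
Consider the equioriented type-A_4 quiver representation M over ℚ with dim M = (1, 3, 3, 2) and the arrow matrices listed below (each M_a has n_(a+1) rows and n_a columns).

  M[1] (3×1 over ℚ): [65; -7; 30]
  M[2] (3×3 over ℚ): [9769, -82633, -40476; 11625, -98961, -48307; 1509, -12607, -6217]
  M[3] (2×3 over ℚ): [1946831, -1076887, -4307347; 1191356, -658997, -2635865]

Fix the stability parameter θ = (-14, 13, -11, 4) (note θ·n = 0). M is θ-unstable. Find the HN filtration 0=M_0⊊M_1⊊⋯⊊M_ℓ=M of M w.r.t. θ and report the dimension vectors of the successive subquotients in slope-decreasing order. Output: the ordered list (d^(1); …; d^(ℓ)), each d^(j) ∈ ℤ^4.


Via rank(M_{q-1}∘⋯∘M_p): M ≅ I[1,4], I[2,3], I[2,4].
μ_θ-semistable layers: μ^(1)=4; μ^(2)=1; μ^(3)=-14

((0, 0, 0, 2); (0, 3, 3, 0); (1, 0, 0, 0))


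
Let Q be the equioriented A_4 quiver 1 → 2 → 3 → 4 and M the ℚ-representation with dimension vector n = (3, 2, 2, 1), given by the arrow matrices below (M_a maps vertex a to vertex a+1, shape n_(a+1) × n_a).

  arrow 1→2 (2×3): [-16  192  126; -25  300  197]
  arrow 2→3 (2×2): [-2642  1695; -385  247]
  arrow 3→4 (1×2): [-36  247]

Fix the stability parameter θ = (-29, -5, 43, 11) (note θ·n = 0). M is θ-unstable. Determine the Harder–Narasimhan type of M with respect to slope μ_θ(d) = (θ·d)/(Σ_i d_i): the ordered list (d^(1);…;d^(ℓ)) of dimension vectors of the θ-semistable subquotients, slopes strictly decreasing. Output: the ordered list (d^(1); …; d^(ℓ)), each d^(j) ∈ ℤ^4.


Barcode: M ≅ I[1,1], I[1,3], I[1,4]. HN layers by μ_θ (4 steps, strictly decreasing):
  μ^(1)=43; μ^(2)=27; μ^(3)=-5; μ^(4)=-29

((0, 0, 1, 0); (0, 0, 1, 1); (0, 2, 0, 0); (3, 0, 0, 0))


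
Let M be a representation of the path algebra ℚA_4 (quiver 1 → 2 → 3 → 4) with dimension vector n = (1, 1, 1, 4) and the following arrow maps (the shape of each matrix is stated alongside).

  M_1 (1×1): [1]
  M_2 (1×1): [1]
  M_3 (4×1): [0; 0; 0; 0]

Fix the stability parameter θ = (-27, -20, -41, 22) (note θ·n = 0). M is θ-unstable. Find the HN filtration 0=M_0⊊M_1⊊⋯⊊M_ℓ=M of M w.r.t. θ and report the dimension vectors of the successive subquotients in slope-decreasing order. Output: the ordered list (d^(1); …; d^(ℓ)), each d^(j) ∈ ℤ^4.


Via rank(M_{q-1}∘⋯∘M_p): M ≅ I[1,3], I[4,4]^4.
μ_θ-semistable layers: μ^(1)=22; μ^(2)=-88/3

((0, 0, 0, 4); (1, 1, 1, 0))


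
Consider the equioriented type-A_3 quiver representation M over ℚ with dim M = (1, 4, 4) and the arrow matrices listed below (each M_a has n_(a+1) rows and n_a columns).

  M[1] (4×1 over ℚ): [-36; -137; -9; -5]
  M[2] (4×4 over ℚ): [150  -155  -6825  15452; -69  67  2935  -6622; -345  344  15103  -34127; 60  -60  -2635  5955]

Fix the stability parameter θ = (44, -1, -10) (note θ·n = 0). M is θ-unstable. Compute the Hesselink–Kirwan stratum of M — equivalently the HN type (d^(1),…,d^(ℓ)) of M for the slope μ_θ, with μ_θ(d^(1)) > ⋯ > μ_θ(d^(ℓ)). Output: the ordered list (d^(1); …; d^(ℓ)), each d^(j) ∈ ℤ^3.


Interval decomposition of M: I[1,2], I[2,3]^3, I[3,3].
HN type (ℓ=3): μ^(1)=43/2; μ^(2)=-11/2; μ^(3)=-10

((1, 1, 0); (0, 3, 3); (0, 0, 1))


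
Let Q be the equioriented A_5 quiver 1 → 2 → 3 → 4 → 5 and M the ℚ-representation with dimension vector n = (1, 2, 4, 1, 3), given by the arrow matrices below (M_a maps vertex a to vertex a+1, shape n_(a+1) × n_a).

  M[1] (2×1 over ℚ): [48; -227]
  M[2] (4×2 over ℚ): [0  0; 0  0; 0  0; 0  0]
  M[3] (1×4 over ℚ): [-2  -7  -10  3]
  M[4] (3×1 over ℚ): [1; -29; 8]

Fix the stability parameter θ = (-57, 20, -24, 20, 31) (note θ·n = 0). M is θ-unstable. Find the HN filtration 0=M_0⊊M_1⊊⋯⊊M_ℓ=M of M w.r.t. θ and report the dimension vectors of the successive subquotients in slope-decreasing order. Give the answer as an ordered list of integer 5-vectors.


Via rank(M_{q-1}∘⋯∘M_p): M ≅ I[1,2], I[2,2], I[3,3]^3, I[3,5], I[5,5]^2.
μ_θ-semistable layers: μ^(1)=31; μ^(2)=20; μ^(3)=-24; μ^(4)=-57

((0, 0, 0, 0, 3); (0, 2, 0, 1, 0); (0, 0, 4, 0, 0); (1, 0, 0, 0, 0))


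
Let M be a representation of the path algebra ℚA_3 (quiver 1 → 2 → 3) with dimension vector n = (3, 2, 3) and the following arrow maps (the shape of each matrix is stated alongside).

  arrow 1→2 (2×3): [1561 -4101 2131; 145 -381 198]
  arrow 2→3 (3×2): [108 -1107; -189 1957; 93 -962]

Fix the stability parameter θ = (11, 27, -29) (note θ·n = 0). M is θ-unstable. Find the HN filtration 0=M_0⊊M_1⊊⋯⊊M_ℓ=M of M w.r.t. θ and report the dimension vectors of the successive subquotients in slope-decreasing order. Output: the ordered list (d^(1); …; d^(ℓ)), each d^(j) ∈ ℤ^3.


Barcode: M ≅ I[1,1], I[1,3]^2, I[3,3]. HN layers by μ_θ (3 steps, strictly decreasing):
  μ^(1)=11; μ^(2)=3; μ^(3)=-29

((1, 0, 0); (2, 2, 2); (0, 0, 1))


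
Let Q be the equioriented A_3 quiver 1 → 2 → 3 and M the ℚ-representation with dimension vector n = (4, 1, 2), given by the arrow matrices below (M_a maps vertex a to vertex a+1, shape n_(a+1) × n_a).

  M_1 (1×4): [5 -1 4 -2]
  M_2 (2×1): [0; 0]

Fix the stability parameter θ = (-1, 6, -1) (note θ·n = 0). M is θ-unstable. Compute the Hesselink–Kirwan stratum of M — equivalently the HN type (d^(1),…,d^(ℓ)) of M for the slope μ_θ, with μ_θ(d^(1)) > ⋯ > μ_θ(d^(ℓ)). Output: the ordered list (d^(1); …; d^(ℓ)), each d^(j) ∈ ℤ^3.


Interval decomposition of M: I[1,1]^3, I[1,2], I[3,3]^2.
HN type (ℓ=2): μ^(1)=6; μ^(2)=-1

((0, 1, 0); (4, 0, 2))


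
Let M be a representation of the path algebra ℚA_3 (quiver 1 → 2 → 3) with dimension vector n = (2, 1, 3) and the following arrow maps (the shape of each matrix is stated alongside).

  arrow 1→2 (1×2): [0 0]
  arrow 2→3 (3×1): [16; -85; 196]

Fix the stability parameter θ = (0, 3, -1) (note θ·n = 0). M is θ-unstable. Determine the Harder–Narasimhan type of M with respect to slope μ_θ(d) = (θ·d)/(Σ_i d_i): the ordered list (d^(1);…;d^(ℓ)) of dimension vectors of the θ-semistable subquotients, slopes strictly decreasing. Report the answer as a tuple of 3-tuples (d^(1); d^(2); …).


Barcode: M ≅ I[1,1]^2, I[2,3], I[3,3]^2. HN layers by μ_θ (3 steps, strictly decreasing):
  μ^(1)=1; μ^(2)=0; μ^(3)=-1

((0, 1, 1); (2, 0, 0); (0, 0, 2))


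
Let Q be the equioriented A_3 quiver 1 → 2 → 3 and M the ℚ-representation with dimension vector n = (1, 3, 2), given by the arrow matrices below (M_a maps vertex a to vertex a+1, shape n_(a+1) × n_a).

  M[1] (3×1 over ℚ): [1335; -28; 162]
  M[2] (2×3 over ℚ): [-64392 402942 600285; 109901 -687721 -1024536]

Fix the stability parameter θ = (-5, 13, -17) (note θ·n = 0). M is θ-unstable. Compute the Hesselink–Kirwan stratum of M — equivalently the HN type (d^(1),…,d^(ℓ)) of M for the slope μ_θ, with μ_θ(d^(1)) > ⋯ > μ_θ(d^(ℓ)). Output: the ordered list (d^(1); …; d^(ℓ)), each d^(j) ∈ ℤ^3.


Interval decomposition of M: I[1,3], I[2,2], I[2,3].
HN type (ℓ=3): μ^(1)=13; μ^(2)=-2; μ^(3)=-5

((0, 1, 0); (0, 2, 2); (1, 0, 0))


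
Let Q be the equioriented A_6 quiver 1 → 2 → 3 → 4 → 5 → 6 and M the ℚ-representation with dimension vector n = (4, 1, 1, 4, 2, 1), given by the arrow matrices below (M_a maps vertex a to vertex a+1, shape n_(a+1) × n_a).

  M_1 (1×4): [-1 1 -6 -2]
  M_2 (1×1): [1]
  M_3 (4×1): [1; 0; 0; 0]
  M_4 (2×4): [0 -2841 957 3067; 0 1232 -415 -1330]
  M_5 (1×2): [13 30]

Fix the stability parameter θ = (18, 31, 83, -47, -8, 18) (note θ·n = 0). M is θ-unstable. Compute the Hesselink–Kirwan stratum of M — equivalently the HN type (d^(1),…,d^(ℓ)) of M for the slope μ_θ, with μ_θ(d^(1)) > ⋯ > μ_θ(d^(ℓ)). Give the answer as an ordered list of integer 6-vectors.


Via rank(M_{q-1}∘⋯∘M_p): M ≅ I[1,1]^3, I[1,4], I[4,4], I[4,5], I[4,6].
μ_θ-semistable layers: μ^(1)=67/3; μ^(2)=18; μ^(3)=-8; μ^(4)=-47

((0, 1, 1, 1, 0, 0); (4, 0, 0, 0, 0, 1); (0, 0, 0, 0, 2, 0); (0, 0, 0, 3, 0, 0))


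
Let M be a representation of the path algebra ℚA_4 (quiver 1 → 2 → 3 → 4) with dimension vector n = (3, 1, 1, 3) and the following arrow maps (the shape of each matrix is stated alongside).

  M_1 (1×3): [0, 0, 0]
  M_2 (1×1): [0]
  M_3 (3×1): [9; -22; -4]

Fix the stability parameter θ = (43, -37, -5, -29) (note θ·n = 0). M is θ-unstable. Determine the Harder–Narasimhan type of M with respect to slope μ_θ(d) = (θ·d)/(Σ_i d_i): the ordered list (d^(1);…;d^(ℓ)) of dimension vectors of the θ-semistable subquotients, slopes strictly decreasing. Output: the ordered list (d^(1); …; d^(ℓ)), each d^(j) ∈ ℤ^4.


Via rank(M_{q-1}∘⋯∘M_p): M ≅ I[1,1]^3, I[2,2], I[3,4], I[4,4]^2.
μ_θ-semistable layers: μ^(1)=43; μ^(2)=-17; μ^(3)=-29; μ^(4)=-37

((3, 0, 0, 0); (0, 0, 1, 1); (0, 0, 0, 2); (0, 1, 0, 0))


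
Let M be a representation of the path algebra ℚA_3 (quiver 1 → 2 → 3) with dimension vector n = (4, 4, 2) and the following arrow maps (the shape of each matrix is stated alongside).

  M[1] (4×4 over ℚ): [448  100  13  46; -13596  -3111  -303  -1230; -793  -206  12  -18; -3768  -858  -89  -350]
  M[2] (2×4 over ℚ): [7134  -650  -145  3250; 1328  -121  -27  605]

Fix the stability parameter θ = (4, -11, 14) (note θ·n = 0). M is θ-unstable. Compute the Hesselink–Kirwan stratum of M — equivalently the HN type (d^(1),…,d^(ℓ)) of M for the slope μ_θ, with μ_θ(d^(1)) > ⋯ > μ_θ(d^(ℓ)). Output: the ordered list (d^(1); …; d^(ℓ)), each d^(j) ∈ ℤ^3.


Interval decomposition of M: I[1,1], I[1,2], I[1,3]^2, I[2,2].
HN type (ℓ=4): μ^(1)=14; μ^(2)=4; μ^(3)=-7/2; μ^(4)=-11

((0, 0, 2); (1, 0, 0); (3, 3, 0); (0, 1, 0))


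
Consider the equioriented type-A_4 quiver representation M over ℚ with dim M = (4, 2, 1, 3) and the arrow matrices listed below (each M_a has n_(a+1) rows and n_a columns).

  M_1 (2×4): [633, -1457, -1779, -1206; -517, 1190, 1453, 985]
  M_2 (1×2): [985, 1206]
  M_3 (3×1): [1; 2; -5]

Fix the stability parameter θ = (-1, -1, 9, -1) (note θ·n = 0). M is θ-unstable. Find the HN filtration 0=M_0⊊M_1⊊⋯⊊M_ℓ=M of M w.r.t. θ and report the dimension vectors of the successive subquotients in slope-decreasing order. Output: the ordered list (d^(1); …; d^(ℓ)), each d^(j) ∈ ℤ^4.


Interval decomposition of M: I[1,1]^2, I[1,2], I[1,4], I[4,4]^2.
HN type (ℓ=2): μ^(1)=4; μ^(2)=-1

((0, 0, 1, 1); (4, 2, 0, 2))


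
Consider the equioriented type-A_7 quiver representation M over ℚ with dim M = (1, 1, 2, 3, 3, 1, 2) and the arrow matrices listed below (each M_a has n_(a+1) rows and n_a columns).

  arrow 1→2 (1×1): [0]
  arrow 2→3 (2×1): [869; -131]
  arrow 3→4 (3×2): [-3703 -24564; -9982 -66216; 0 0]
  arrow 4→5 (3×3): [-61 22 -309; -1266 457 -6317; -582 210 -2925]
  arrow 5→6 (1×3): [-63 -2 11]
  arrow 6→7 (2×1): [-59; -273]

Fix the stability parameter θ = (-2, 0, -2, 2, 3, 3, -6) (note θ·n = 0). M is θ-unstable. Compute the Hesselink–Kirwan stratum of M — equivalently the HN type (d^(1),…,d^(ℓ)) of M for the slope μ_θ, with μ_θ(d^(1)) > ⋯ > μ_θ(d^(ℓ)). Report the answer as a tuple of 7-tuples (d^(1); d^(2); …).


Via rank(M_{q-1}∘⋯∘M_p): M ≅ I[1,1], I[2,7], I[3,3], I[4,5]^2, I[7,7].
μ_θ-semistable layers: μ^(1)=3; μ^(2)=2; μ^(3)=1/2; μ^(4)=-1; μ^(5)=-2; μ^(6)=-6

((0, 0, 0, 0, 2, 0, 0); (0, 0, 0, 2, 0, 0, 0); (0, 0, 0, 1, 1, 1, 1); (0, 1, 1, 0, 0, 0, 0); (1, 0, 1, 0, 0, 0, 0); (0, 0, 0, 0, 0, 0, 1))


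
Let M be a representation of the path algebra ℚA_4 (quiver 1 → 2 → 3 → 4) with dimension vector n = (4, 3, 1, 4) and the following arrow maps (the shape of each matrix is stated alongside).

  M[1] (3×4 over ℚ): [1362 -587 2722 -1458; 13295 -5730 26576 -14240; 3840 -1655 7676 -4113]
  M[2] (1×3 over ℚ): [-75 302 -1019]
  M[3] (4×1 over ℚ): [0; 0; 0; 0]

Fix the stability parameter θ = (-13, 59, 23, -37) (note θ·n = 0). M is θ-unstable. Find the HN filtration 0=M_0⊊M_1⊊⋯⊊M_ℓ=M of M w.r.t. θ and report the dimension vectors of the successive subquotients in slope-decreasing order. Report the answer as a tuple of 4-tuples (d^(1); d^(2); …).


Interval decomposition of M: I[1,1], I[1,2]^2, I[1,3], I[4,4]^4.
HN type (ℓ=4): μ^(1)=59; μ^(2)=41; μ^(3)=-13; μ^(4)=-37

((0, 2, 0, 0); (0, 1, 1, 0); (4, 0, 0, 0); (0, 0, 0, 4))


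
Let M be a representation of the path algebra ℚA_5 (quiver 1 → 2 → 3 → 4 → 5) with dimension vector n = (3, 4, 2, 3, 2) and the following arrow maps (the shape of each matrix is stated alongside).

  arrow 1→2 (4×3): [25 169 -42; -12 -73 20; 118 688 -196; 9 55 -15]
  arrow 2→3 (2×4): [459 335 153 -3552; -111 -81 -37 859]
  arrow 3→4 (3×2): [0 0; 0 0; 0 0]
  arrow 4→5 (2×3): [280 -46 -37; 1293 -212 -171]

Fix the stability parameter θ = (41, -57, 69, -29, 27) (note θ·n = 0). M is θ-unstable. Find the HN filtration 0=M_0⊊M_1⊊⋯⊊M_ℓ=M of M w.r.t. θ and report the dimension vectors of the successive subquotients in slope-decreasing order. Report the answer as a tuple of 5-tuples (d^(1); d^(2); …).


Interval decomposition of M: I[1,2], I[1,3]^2, I[2,2], I[4,4], I[4,5]^2.
HN type (ℓ=5): μ^(1)=69; μ^(2)=27; μ^(3)=-8; μ^(4)=-29; μ^(5)=-57

((0, 0, 2, 0, 0); (0, 0, 0, 0, 2); (3, 3, 0, 0, 0); (0, 0, 0, 3, 0); (0, 1, 0, 0, 0))


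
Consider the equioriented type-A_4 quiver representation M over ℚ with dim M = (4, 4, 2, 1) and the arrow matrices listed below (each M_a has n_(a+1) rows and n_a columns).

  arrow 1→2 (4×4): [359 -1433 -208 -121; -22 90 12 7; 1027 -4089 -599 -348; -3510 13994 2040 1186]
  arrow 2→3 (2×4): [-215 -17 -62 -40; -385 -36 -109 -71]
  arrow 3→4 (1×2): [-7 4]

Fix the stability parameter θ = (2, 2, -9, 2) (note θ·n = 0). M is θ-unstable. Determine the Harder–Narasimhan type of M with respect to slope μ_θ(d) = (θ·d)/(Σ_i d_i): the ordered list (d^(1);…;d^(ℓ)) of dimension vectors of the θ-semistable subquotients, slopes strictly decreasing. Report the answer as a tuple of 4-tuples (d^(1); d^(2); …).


Via rank(M_{q-1}∘⋯∘M_p): M ≅ I[1,1], I[1,2], I[1,3], I[1,4], I[2,2].
μ_θ-semistable layers: μ^(1)=2; μ^(2)=-5/3

((2, 2, 0, 1); (2, 2, 2, 0))


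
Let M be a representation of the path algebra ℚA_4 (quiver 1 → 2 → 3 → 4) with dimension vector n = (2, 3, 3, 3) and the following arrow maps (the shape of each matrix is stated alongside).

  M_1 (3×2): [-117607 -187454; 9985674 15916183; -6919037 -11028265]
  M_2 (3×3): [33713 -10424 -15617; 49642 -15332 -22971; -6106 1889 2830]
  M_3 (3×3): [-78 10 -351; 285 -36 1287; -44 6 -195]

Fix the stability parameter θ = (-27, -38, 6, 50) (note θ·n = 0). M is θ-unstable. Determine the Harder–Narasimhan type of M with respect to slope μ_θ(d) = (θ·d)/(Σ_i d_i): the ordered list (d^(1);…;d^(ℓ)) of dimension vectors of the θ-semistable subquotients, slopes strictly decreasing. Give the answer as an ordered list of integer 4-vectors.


Via rank(M_{q-1}∘⋯∘M_p): M ≅ I[1,3], I[1,4], I[2,4], I[4,4].
μ_θ-semistable layers: μ^(1)=50; μ^(2)=6; μ^(3)=-65/2; μ^(4)=-38

((0, 0, 0, 3); (0, 0, 3, 0); (2, 2, 0, 0); (0, 1, 0, 0))


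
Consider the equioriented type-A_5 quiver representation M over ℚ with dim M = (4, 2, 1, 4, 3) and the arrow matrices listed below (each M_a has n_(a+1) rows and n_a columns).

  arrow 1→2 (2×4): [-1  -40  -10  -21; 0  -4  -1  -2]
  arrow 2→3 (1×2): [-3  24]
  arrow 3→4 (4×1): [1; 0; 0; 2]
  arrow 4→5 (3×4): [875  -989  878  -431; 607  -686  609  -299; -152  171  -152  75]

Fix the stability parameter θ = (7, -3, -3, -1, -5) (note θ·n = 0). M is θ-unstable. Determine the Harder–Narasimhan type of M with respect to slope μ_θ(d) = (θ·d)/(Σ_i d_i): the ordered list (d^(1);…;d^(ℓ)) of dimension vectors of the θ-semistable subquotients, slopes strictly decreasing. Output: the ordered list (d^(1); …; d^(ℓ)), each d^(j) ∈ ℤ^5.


Barcode: M ≅ I[1,1]^2, I[1,2], I[1,5], I[4,4], I[4,5]^2. HN layers by μ_θ (4 steps, strictly decreasing):
  μ^(1)=7; μ^(2)=2; μ^(3)=-1; μ^(4)=-3

((2, 0, 0, 0, 0); (1, 1, 0, 0, 0); (1, 1, 1, 2, 1); (0, 0, 0, 2, 2))


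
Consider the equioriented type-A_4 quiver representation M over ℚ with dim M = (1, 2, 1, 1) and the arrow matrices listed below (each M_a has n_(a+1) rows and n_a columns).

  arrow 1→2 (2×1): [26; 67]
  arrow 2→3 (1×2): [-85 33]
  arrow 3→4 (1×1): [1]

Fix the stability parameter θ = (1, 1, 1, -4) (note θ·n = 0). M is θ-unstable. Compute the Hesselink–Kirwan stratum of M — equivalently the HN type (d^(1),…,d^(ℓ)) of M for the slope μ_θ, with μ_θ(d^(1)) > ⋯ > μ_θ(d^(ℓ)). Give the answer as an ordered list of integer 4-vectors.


Barcode: M ≅ I[1,4], I[2,2]. HN layers by μ_θ (2 steps, strictly decreasing):
  μ^(1)=1; μ^(2)=-1/4

((0, 1, 0, 0); (1, 1, 1, 1))


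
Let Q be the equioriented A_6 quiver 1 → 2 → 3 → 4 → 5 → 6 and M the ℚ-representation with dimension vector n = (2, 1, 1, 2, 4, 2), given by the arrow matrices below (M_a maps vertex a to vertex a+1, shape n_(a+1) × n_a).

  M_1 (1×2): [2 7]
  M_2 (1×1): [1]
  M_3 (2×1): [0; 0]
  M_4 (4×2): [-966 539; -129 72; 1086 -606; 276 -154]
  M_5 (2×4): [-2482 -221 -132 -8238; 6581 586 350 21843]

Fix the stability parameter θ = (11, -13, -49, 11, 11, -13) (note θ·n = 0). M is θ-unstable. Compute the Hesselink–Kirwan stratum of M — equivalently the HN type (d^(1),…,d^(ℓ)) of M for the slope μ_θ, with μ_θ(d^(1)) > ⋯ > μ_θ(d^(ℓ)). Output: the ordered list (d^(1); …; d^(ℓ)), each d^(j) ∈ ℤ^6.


Via rank(M_{q-1}∘⋯∘M_p): M ≅ I[1,1], I[1,3], I[4,6]^2, I[5,5]^2.
μ_θ-semistable layers: μ^(1)=11; μ^(2)=3; μ^(3)=-17

((1, 0, 0, 0, 2, 0); (0, 0, 0, 2, 2, 2); (1, 1, 1, 0, 0, 0))


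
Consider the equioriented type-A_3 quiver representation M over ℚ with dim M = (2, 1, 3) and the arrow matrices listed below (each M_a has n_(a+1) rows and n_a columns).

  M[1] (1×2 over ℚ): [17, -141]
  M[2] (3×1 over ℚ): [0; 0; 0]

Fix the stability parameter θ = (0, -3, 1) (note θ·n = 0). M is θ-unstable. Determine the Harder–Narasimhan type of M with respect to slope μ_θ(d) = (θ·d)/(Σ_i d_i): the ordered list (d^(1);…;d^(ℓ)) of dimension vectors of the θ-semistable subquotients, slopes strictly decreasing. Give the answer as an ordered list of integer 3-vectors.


Via rank(M_{q-1}∘⋯∘M_p): M ≅ I[1,1], I[1,2], I[3,3]^3.
μ_θ-semistable layers: μ^(1)=1; μ^(2)=0; μ^(3)=-3/2

((0, 0, 3); (1, 0, 0); (1, 1, 0))


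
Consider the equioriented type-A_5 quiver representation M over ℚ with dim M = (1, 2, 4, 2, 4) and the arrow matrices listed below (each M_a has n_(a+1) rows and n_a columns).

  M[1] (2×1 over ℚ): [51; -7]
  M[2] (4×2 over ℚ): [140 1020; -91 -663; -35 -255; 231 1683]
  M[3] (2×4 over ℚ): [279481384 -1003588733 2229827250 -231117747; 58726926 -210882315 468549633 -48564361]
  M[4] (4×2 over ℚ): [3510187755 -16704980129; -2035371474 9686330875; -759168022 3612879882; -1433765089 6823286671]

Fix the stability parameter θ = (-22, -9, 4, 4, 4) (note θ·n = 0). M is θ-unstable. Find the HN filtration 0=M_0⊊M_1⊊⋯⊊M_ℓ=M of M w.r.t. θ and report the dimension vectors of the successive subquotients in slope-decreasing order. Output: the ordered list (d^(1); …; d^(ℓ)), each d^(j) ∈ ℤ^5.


Barcode: M ≅ I[1,2], I[2,5], I[3,3]^2, I[3,5], I[5,5]^2. HN layers by μ_θ (3 steps, strictly decreasing):
  μ^(1)=4; μ^(2)=-9; μ^(3)=-22

((0, 0, 4, 2, 4); (0, 2, 0, 0, 0); (1, 0, 0, 0, 0))


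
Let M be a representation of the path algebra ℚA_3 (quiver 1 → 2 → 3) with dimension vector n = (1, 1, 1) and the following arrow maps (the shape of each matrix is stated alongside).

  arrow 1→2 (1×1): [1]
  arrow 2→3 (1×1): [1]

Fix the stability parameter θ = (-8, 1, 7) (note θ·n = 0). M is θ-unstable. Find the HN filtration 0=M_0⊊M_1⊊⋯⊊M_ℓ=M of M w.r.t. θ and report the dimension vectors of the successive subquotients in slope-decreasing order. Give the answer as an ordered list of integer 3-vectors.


Via rank(M_{q-1}∘⋯∘M_p): M ≅ I[1,3].
μ_θ-semistable layers: μ^(1)=7; μ^(2)=1; μ^(3)=-8

((0, 0, 1); (0, 1, 0); (1, 0, 0))


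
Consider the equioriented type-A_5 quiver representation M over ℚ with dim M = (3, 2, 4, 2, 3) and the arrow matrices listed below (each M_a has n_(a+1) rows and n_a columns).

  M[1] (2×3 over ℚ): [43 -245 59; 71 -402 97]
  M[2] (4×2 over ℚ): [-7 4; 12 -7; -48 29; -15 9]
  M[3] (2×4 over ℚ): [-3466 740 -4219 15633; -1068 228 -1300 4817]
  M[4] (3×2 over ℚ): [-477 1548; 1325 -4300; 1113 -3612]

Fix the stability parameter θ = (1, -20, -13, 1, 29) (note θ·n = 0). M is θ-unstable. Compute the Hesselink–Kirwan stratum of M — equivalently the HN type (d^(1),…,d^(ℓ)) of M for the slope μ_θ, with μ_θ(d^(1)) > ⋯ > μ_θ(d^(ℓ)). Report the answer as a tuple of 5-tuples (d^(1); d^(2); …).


Via rank(M_{q-1}∘⋯∘M_p): M ≅ I[1,1], I[1,4], I[1,5], I[3,3]^2, I[5,5]^2.
μ_θ-semistable layers: μ^(1)=29; μ^(2)=1; μ^(3)=-32/3; μ^(4)=-13

((0, 0, 0, 0, 3); (1, 0, 0, 2, 0); (2, 2, 2, 0, 0); (0, 0, 2, 0, 0))


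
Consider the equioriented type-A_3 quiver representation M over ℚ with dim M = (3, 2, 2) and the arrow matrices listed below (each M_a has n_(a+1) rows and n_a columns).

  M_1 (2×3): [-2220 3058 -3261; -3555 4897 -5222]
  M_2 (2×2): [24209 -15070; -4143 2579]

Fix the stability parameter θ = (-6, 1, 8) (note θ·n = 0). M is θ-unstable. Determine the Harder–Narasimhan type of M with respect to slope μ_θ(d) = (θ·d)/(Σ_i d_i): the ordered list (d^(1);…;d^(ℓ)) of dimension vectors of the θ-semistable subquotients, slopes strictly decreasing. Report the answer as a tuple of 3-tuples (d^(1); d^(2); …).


Interval decomposition of M: I[1,1], I[1,3]^2.
HN type (ℓ=3): μ^(1)=8; μ^(2)=1; μ^(3)=-6

((0, 0, 2); (0, 2, 0); (3, 0, 0))


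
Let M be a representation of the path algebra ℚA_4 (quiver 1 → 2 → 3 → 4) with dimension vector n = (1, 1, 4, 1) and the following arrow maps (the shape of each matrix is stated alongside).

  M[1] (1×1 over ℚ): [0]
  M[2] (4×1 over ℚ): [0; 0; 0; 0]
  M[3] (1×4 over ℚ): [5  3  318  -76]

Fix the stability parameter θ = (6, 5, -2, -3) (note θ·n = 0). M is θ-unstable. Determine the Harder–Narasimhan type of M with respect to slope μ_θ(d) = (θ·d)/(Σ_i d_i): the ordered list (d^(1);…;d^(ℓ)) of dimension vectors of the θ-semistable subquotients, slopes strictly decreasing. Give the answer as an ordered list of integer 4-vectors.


Barcode: M ≅ I[1,1], I[2,2], I[3,3]^3, I[3,4]. HN layers by μ_θ (4 steps, strictly decreasing):
  μ^(1)=6; μ^(2)=5; μ^(3)=-2; μ^(4)=-5/2

((1, 0, 0, 0); (0, 1, 0, 0); (0, 0, 3, 0); (0, 0, 1, 1))


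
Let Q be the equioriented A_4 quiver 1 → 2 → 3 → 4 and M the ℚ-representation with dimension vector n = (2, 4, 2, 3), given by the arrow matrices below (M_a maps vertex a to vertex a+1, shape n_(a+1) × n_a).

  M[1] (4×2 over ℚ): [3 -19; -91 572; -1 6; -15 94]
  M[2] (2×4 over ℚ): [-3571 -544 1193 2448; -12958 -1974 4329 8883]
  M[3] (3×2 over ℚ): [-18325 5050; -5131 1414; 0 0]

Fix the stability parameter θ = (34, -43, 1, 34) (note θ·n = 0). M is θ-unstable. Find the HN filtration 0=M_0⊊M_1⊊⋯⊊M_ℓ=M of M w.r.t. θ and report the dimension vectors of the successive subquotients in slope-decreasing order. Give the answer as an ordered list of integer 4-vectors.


Interval decomposition of M: I[1,3], I[1,4], I[2,2]^2, I[4,4]^2.
HN type (ℓ=4): μ^(1)=34; μ^(2)=1; μ^(3)=-9/2; μ^(4)=-43

((0, 0, 0, 3); (0, 0, 2, 0); (2, 2, 0, 0); (0, 2, 0, 0))


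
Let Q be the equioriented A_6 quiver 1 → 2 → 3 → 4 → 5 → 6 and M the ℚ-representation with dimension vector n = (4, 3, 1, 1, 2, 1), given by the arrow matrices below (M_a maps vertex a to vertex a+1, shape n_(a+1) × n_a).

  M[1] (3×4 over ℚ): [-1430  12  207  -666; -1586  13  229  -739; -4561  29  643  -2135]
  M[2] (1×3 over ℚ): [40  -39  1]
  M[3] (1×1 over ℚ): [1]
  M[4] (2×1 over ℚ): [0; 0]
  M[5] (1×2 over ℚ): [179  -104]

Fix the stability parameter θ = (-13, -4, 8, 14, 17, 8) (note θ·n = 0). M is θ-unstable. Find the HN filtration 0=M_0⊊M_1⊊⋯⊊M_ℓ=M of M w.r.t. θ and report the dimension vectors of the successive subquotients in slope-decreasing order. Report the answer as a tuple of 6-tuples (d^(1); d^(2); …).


Interval decomposition of M: I[1,1], I[1,2]^2, I[1,4], I[5,5], I[5,6].
HN type (ℓ=6): μ^(1)=17; μ^(2)=14; μ^(3)=25/2; μ^(4)=8; μ^(5)=-4; μ^(6)=-13

((0, 0, 0, 0, 1, 0); (0, 0, 0, 1, 0, 0); (0, 0, 0, 0, 1, 1); (0, 0, 1, 0, 0, 0); (0, 3, 0, 0, 0, 0); (4, 0, 0, 0, 0, 0))


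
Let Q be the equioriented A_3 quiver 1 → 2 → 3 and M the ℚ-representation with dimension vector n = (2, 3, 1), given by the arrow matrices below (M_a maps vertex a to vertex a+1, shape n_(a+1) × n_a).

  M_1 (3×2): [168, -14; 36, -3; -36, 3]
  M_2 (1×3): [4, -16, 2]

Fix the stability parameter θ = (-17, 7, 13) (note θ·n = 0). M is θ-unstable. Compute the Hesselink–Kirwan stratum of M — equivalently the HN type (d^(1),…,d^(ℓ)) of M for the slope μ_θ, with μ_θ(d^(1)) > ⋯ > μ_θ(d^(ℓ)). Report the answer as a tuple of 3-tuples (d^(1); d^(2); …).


Via rank(M_{q-1}∘⋯∘M_p): M ≅ I[1,1], I[1,3], I[2,2]^2.
μ_θ-semistable layers: μ^(1)=13; μ^(2)=7; μ^(3)=-17

((0, 0, 1); (0, 3, 0); (2, 0, 0))


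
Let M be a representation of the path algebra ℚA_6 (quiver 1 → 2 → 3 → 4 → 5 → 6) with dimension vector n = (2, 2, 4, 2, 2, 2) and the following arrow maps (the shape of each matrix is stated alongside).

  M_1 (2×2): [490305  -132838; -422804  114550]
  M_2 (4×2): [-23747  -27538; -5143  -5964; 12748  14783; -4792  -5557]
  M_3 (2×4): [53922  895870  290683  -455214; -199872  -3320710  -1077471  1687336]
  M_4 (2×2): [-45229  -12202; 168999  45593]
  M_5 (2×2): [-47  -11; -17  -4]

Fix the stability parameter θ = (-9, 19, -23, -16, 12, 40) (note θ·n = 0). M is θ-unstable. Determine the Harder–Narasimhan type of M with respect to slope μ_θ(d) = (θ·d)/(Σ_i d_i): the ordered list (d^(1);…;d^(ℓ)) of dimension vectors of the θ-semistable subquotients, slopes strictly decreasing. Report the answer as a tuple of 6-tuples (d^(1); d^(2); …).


Barcode: M ≅ I[1,6]^2, I[3,3]^2. HN layers by μ_θ (5 steps, strictly decreasing):
  μ^(1)=40; μ^(2)=12; μ^(3)=-20/3; μ^(4)=-9; μ^(5)=-23

((0, 0, 0, 0, 0, 2); (0, 0, 0, 0, 2, 0); (0, 2, 2, 2, 0, 0); (2, 0, 0, 0, 0, 0); (0, 0, 2, 0, 0, 0))


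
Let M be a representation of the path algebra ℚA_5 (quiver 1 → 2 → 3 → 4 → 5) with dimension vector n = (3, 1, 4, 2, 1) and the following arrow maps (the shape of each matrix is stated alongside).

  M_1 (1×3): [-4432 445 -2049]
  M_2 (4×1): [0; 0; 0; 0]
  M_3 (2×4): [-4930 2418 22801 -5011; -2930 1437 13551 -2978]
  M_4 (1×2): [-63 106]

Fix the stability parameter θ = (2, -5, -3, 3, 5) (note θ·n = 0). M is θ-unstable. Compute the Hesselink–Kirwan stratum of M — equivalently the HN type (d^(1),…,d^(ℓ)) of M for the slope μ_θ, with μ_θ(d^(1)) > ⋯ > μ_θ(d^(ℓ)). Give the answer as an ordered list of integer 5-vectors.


Barcode: M ≅ I[1,1]^2, I[1,2], I[3,3]^2, I[3,4], I[3,5]. HN layers by μ_θ (5 steps, strictly decreasing):
  μ^(1)=5; μ^(2)=3; μ^(3)=2; μ^(4)=-3/2; μ^(5)=-3

((0, 0, 0, 0, 1); (0, 0, 0, 2, 0); (2, 0, 0, 0, 0); (1, 1, 0, 0, 0); (0, 0, 4, 0, 0))


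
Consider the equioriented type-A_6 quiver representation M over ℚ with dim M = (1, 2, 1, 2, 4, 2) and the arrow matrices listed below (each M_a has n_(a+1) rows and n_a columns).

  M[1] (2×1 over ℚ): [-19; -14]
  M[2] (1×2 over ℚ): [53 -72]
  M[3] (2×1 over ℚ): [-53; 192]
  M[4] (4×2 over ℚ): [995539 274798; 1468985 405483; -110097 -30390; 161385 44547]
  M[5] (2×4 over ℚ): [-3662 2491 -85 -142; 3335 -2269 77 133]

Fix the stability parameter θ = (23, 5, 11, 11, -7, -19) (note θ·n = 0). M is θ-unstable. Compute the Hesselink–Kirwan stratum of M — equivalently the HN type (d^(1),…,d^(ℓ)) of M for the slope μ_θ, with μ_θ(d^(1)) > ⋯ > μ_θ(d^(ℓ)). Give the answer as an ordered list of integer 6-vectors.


Barcode: M ≅ I[1,5], I[2,2], I[4,6], I[5,5], I[5,6]. HN layers by μ_θ (5 steps, strictly decreasing):
  μ^(1)=43/5; μ^(2)=5; μ^(3)=-5; μ^(4)=-7; μ^(5)=-13

((1, 1, 1, 1, 1, 0); (0, 1, 0, 0, 0, 0); (0, 0, 0, 1, 1, 1); (0, 0, 0, 0, 1, 0); (0, 0, 0, 0, 1, 1))


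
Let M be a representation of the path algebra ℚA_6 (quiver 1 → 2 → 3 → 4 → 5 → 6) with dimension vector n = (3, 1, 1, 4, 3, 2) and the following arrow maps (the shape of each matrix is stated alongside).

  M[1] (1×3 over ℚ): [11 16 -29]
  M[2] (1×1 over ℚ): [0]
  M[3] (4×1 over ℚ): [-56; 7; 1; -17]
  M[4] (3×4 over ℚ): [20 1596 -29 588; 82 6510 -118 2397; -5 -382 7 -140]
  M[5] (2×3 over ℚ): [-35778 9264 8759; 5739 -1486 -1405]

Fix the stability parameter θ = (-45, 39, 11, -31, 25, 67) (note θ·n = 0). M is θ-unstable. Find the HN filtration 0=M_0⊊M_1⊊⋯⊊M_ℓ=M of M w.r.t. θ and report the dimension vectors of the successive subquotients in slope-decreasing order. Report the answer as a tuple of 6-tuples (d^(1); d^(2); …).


Interval decomposition of M: I[1,1]^2, I[1,2], I[3,6], I[4,4], I[4,5], I[4,6].
HN type (ℓ=6): μ^(1)=67; μ^(2)=39; μ^(3)=25; μ^(4)=-10; μ^(5)=-31; μ^(6)=-45

((0, 0, 0, 0, 0, 2); (0, 1, 0, 0, 0, 0); (0, 0, 0, 0, 3, 0); (0, 0, 1, 1, 0, 0); (0, 0, 0, 3, 0, 0); (3, 0, 0, 0, 0, 0))


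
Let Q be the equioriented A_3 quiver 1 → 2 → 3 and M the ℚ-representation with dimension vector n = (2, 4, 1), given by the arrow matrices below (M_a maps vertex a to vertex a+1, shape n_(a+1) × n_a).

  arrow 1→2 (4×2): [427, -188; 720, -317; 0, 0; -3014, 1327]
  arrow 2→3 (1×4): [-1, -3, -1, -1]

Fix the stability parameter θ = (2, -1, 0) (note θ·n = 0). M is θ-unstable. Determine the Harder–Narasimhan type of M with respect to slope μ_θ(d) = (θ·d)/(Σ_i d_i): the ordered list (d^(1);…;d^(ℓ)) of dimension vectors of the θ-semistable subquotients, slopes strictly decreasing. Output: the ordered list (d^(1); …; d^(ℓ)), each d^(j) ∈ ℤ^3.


Interval decomposition of M: I[1,2], I[1,3], I[2,2]^2.
HN type (ℓ=3): μ^(1)=1/2; μ^(2)=1/3; μ^(3)=-1

((1, 1, 0); (1, 1, 1); (0, 2, 0))


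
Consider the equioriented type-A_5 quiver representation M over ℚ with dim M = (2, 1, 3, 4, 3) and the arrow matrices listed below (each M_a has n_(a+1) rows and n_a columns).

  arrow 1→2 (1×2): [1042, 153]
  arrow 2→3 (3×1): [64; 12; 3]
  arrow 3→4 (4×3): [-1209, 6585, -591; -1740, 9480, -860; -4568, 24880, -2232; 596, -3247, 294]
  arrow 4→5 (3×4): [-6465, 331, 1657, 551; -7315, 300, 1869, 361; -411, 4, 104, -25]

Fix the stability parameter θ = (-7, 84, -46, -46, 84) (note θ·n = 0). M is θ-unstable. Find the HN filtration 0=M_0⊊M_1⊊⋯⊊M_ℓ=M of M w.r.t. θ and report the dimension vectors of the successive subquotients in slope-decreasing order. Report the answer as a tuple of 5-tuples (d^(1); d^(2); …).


Barcode: M ≅ I[1,1], I[1,5], I[3,3], I[3,5], I[4,4], I[4,5]. HN layers by μ_θ (4 steps, strictly decreasing):
  μ^(1)=84; μ^(2)=-8/3; μ^(3)=-7; μ^(4)=-46

((0, 0, 0, 0, 3); (0, 1, 1, 1, 0); (2, 0, 0, 0, 0); (0, 0, 2, 3, 0))


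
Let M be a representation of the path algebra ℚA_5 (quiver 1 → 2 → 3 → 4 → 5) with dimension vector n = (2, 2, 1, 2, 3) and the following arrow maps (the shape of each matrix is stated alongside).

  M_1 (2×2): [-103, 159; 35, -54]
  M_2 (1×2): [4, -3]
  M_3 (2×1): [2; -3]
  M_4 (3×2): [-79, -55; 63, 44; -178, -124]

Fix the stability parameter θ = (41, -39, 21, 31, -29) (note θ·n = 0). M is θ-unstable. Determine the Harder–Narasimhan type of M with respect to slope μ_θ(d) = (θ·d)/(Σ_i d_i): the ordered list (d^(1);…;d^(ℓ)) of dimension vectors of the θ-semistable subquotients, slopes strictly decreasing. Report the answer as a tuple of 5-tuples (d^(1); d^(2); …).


Barcode: M ≅ I[1,2], I[1,5], I[4,5], I[5,5]. HN layers by μ_θ (3 steps, strictly decreasing):
  μ^(1)=23/3; μ^(2)=1; μ^(3)=-29

((0, 0, 1, 1, 1); (2, 2, 0, 1, 1); (0, 0, 0, 0, 1))


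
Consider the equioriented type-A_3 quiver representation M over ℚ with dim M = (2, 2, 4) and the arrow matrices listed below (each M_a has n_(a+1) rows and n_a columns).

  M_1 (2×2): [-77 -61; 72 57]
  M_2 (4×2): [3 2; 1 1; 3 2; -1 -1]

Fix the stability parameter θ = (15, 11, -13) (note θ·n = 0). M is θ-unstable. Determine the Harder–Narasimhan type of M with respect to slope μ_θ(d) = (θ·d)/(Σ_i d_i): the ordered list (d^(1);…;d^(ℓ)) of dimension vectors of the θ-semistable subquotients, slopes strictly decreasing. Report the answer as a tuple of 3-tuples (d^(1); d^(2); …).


Via rank(M_{q-1}∘⋯∘M_p): M ≅ I[1,3]^2, I[3,3]^2.
μ_θ-semistable layers: μ^(1)=13/3; μ^(2)=-13

((2, 2, 2); (0, 0, 2))


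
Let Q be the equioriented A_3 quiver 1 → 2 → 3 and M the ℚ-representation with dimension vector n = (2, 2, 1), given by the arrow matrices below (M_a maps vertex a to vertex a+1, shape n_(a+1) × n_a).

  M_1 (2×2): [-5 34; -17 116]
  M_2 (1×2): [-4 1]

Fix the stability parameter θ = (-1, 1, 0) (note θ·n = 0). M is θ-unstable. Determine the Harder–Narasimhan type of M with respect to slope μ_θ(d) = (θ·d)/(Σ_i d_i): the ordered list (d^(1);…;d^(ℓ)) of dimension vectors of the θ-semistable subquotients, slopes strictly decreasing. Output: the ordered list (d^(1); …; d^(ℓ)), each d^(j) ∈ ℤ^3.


Barcode: M ≅ I[1,2], I[1,3]. HN layers by μ_θ (3 steps, strictly decreasing):
  μ^(1)=1; μ^(2)=1/2; μ^(3)=-1

((0, 1, 0); (0, 1, 1); (2, 0, 0))


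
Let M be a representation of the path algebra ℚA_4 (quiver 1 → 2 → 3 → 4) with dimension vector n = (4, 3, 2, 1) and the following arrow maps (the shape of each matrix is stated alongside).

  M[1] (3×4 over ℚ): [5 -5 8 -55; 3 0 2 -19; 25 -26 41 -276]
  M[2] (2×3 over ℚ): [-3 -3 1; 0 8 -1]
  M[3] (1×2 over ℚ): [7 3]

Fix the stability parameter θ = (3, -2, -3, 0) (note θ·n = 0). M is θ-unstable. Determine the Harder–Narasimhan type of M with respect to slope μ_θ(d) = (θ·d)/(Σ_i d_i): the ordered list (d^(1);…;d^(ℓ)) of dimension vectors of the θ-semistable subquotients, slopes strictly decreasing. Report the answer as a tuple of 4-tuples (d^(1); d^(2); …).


Interval decomposition of M: I[1,1], I[1,2], I[1,3], I[1,4].
HN type (ℓ=4): μ^(1)=3; μ^(2)=1/2; μ^(3)=0; μ^(4)=-2/3

((1, 0, 0, 0); (1, 1, 0, 0); (0, 0, 0, 1); (2, 2, 2, 0))


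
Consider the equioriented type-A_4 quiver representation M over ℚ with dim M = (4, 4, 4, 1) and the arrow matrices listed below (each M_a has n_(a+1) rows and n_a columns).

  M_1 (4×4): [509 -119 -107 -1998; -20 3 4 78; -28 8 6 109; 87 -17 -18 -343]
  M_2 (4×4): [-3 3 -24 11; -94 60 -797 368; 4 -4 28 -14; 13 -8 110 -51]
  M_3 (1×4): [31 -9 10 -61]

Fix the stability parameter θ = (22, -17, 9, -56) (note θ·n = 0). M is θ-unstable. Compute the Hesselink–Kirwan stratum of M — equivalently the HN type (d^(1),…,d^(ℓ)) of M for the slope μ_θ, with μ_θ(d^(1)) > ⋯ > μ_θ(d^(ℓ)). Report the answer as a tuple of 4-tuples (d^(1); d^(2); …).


Barcode: M ≅ I[1,3]^3, I[1,4]. HN layers by μ_θ (3 steps, strictly decreasing):
  μ^(1)=9; μ^(2)=5/2; μ^(3)=-21/2

((0, 0, 3, 0); (3, 3, 0, 0); (1, 1, 1, 1))


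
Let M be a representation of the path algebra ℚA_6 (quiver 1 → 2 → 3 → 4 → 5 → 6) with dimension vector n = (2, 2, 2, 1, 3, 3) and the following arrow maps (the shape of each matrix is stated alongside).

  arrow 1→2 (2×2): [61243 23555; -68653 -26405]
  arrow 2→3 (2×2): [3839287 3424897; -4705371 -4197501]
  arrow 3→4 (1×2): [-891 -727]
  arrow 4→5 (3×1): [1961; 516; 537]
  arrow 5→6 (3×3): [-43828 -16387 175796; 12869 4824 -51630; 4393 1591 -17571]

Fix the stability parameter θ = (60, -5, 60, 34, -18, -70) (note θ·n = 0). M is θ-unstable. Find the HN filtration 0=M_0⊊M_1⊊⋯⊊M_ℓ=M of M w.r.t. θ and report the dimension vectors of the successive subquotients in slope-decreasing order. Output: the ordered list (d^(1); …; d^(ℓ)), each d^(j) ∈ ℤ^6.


Barcode: M ≅ I[1,1], I[1,2], I[2,3], I[3,6], I[5,6]^2. HN layers by μ_θ (5 steps, strictly decreasing):
  μ^(1)=60; μ^(2)=55/2; μ^(3)=3/2; μ^(4)=-5; μ^(5)=-44

((1, 0, 1, 0, 0, 0); (1, 1, 0, 0, 0, 0); (0, 0, 1, 1, 1, 1); (0, 1, 0, 0, 0, 0); (0, 0, 0, 0, 2, 2))
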